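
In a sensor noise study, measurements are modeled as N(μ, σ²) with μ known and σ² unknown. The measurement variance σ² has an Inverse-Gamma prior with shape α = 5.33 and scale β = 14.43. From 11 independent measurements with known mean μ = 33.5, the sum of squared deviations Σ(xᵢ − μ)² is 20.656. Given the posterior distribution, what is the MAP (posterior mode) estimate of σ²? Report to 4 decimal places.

2.0928

With known mean μ and an Inverse-Gamma(α, β) prior on σ², the Normal likelihood is conjugate: posterior is Inv-Gamma(α + n/2, β + Σ(xᵢ−μ)²/2).
Posterior: Inv-Gamma(5.33 + 11/2, 14.43 + 20.656/2) = Inv-Gamma(10.83, 24.7580).
Mode = β/(α+1) = 24.7580/11.83 = 2.0928.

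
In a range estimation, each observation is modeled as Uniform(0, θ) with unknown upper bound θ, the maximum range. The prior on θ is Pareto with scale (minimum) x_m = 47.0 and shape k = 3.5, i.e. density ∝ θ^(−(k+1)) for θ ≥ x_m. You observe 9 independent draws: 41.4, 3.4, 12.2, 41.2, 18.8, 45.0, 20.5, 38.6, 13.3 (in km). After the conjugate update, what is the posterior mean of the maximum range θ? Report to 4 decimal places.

A Pareto(scale x_m, shape k) prior on the upper bound θ of Uniform(0, θ) is conjugate: posterior is Pareto(max(x_m, max xᵢ), k + n).
Sample maximum = 45.0; prior scale x_m = 47.0 → posterior scale = max = 47.0.
Posterior shape = 3.5 + 9 = 12.5.
E[θ|data] = k·x_m/(k−1) = 12.5·47.0/11.5 = 51.0870.

51.0870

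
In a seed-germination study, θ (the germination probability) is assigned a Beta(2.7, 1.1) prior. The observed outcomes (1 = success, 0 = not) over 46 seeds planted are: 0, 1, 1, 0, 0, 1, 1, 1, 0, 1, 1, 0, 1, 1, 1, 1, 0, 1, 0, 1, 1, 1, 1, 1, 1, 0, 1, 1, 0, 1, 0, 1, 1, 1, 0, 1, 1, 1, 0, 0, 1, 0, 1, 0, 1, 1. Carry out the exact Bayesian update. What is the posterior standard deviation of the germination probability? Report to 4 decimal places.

The Beta prior is conjugate to a Binomial/Bernoulli likelihood; the update adds successes to α and failures to β.
Posterior: Beta(α+k, β+n−k) = Beta(2.7+31, 1.1+15) = Beta(33.7, 16.1).
Var = αβ/((α+β)²(α+β+1)) = 33.7·16.1/(49.8²·50.8) = 0.00430659; SD = √0.00430659 = 0.0656.

0.0656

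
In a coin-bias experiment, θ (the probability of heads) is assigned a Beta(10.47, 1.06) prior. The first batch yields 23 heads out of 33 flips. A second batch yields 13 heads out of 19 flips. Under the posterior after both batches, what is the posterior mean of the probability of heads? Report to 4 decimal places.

0.7315

The Beta prior is conjugate to a Binomial/Bernoulli likelihood; the update adds successes to α and failures to β.
After batch 1: Beta(10.47+23, 1.06+10) = Beta(33.47, 11.06).
After batch 2: Beta(33.47+13, 11.06+6) = Beta(46.47, 17.06).
Posterior mean = α/(α+β) = 46.47/63.53 = 0.7315.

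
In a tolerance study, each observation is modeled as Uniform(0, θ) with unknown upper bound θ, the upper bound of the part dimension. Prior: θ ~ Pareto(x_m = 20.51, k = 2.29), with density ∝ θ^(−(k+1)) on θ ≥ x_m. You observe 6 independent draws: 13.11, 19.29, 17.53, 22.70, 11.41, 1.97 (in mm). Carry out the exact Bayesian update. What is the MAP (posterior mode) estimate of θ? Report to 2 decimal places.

22.70

A Pareto(scale x_m, shape k) prior on the upper bound θ of Uniform(0, θ) is conjugate: posterior is Pareto(max(x_m, max xᵢ), k + n).
Sample maximum = 22.70; prior scale x_m = 20.51 → posterior scale = max = 22.70.
Posterior shape = 2.29 + 6 = 8.29.
The Pareto density is decreasing on [x_m, ∞), so the mode is x_m = 22.70.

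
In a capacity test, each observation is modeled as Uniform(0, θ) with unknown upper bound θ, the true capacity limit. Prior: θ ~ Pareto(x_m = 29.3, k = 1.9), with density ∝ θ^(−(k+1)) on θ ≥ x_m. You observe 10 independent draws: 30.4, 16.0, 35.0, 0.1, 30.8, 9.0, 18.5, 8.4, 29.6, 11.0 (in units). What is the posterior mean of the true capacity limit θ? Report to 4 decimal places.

38.2110

A Pareto(scale x_m, shape k) prior on the upper bound θ of Uniform(0, θ) is conjugate: posterior is Pareto(max(x_m, max xᵢ), k + n).
Sample maximum = 35.0; prior scale x_m = 29.3 → posterior scale = max = 35.0.
Posterior shape = 1.9 + 10 = 11.9.
E[θ|data] = k·x_m/(k−1) = 11.9·35.0/10.9 = 38.2110.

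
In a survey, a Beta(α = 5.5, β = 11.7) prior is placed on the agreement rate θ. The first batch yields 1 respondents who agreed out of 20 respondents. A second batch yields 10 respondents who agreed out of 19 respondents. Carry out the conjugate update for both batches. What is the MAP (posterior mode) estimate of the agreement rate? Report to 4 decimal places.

The Beta prior is conjugate to a Binomial/Bernoulli likelihood; the update adds successes to α and failures to β.
After batch 1: Beta(5.5+1, 11.7+19) = Beta(6.5, 30.7).
After batch 2: Beta(6.5+10, 30.7+9) = Beta(16.5, 39.7).
Mode of Beta(a,b) for a,b>1 is (a−1)/(a+b−2) = 15.5/54.2 = 0.2860.

0.2860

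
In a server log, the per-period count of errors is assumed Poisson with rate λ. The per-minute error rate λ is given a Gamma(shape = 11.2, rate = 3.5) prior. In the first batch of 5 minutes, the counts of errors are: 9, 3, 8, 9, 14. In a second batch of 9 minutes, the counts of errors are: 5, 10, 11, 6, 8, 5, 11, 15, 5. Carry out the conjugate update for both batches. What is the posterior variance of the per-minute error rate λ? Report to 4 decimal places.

0.4251

With a Gamma(shape α, rate β) prior, the Poisson likelihood is conjugate: the posterior is Gamma(α + ΣXᵢ, β + n).
Batch 1: sum of counts S = 43 over n = 5 minutes.
After batch 1: Gamma(α+S, β+n) = Gamma(11.2+43, 3.5+5) = Gamma(54.2, 8.5).
Batch 2: sum of counts S = 76 over n = 9 minutes.
After batch 2: Gamma(α+S, β+n) = Gamma(54.2+76, 8.5+9) = Gamma(130.2, 17.5).
Var = α/β² = 130.2/17.5² = 0.4251.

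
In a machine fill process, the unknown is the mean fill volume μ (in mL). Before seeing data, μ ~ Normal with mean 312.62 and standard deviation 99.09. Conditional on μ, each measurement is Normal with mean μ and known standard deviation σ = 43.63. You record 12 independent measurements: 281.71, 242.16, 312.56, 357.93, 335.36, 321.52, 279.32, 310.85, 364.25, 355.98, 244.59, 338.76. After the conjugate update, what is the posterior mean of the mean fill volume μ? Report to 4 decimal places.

For Normal data with known variance σ², a Normal(μ₀, σ₀²) prior on μ is conjugate. Posterior precision = 1/σ₀² + n/σ²; posterior mean is the precision-weighted average of μ₀ and x̄.
Σxᵢ = 281.71 + 242.16 + 312.56 + 357.93 + 335.36 + 321.52 + 279.32 + 310.85 + 364.25 + 355.98 + 244.59 + 338.76 = 3744.99, so n·x̄ = 3744.99.
σ₀² = 99.09² = 9818.8281, σ² = 43.63² = 1903.5769; σ² + n·σ₀² = 1903.5769 + 12·9818.8281 = 119729.5141.
Posterior mean = (μ₀/σ₀² + n·x̄/σ²)/(1/σ₀² + n/σ²) = (σ²·μ₀ + σ₀²·n·x̄)/(σ² + n·σ₀²) = (1903.5769·312.62 + 9818.8281·3744.99)/119729.5141 = 37366509.256697/119729.5141 = 312.0910.

312.0910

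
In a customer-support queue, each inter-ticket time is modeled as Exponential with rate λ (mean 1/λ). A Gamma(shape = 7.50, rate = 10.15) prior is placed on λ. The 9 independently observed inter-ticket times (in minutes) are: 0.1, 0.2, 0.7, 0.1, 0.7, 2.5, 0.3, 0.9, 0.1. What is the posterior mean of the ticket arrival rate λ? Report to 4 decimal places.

With a Gamma(shape α, rate β) prior on the exponential rate λ, the posterior after n observations with total T = Σxᵢ is Gamma(α+n, β+T).
Sum of observations T = 5.6 minutes; n = 9.
Posterior: Gamma(7.50+9, 10.15+5.6) = Gamma(16.50, 15.75).
Posterior mean of λ = α/β = 16.50/15.75 = 1.0476.

1.0476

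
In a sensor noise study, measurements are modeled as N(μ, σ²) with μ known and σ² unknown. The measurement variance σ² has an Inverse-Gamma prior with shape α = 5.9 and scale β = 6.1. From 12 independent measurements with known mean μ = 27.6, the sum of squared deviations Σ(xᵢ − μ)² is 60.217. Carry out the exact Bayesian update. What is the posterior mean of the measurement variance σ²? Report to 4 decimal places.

3.3219

With known mean μ and an Inverse-Gamma(α, β) prior on σ², the Normal likelihood is conjugate: posterior is Inv-Gamma(α + n/2, β + Σ(xᵢ−μ)²/2).
Posterior: Inv-Gamma(5.9 + 12/2, 6.1 + 60.217/2) = Inv-Gamma(11.90, 36.2085).
E[σ²|data] = β/(α−1) = 36.2085/10.90 = 3.3219.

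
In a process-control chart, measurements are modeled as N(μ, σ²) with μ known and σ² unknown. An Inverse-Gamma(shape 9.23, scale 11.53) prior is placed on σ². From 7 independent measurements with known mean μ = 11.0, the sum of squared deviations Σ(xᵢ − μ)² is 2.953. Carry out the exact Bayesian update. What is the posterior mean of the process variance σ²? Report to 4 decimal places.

1.1088

With known mean μ and an Inverse-Gamma(α, β) prior on σ², the Normal likelihood is conjugate: posterior is Inv-Gamma(α + n/2, β + Σ(xᵢ−μ)²/2).
Posterior: Inv-Gamma(9.23 + 7/2, 11.53 + 2.953/2) = Inv-Gamma(12.73, 13.0065).
E[σ²|data] = β/(α−1) = 13.0065/11.73 = 1.1088.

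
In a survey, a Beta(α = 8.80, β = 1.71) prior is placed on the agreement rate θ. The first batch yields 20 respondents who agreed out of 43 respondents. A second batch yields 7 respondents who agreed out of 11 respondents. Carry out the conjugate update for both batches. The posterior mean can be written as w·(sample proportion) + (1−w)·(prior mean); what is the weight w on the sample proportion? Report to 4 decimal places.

0.8371

The Beta prior is conjugate to a Binomial/Bernoulli likelihood; the update adds successes to α and failures to β.
Total number of respondents: n = 43 + 11 = 54.
Posterior mean = (α₀+k)/(α₀+β₀+n) = [n/(α₀+β₀+n)]·(k/n) + [(α₀+β₀)/(α₀+β₀+n)]·α₀/(α₀+β₀), so only n and the prior enter the weight.
The weight on the data is w = n/(α₀+β₀+n) = 54/(8.80+1.71+54) = 54/64.51 = 0.8371.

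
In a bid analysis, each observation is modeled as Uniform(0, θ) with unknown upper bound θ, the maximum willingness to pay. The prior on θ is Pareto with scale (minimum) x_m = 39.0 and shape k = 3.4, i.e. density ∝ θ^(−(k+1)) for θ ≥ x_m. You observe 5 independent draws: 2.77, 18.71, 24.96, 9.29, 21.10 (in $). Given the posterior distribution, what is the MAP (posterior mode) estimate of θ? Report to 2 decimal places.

39.00

A Pareto(scale x_m, shape k) prior on the upper bound θ of Uniform(0, θ) is conjugate: posterior is Pareto(max(x_m, max xᵢ), k + n).
Sample maximum = 24.96; prior scale x_m = 39.0 → posterior scale = max = 39.00.
Posterior shape = 3.4 + 5 = 8.4.
The Pareto density is decreasing on [x_m, ∞), so the mode is x_m = 39.00.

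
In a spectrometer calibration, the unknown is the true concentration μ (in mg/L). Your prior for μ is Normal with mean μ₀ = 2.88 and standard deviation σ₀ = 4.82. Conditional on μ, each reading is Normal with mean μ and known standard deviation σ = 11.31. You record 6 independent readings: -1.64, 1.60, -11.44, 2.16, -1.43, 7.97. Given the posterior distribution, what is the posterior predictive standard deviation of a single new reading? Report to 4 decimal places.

11.7912

For Normal data with known variance σ², a Normal(μ₀, σ₀²) prior on μ is conjugate. Posterior precision = 1/σ₀² + n/σ²; posterior mean is the precision-weighted average of μ₀ and x̄.
σ₀² = 4.82² = 23.2324, σ² = 11.31² = 127.9161; σ² + n·σ₀² = 127.9161 + 6·23.2324 = 267.3105.
Posterior precision = 1/σ₀² + n/σ² = 1/23.2324 + 6/127.9161 = (σ² + n·σ₀²)/(σ₀²σ²) = 267.3105/(23.2324·127.9161); posterior variance σₙ² = σ₀²σ²/(σ² + n·σ₀²) = 23.2324·127.9161/267.3105 = 11.117401.
Predictive variance for one new observation = σₙ² + σ² = 23.2324·127.9161/267.3105 + 127.9161 = σ²·(σ₀² + 267.3105)/267.3105 = 127.9161·290.5429/267.3105 = 139.033501; SD = √(127.9161·290.5429/267.3105) = 11.7912.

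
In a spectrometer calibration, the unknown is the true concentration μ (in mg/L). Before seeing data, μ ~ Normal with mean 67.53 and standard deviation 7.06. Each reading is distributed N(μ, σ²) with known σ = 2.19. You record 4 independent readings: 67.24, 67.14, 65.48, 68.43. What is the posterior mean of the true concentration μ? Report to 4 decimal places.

67.0832

For Normal data with known variance σ², a Normal(μ₀, σ₀²) prior on μ is conjugate. Posterior precision = 1/σ₀² + n/σ²; posterior mean is the precision-weighted average of μ₀ and x̄.
Σxᵢ = 67.24 + 67.14 + 65.48 + 68.43 = 268.29, so n·x̄ = 268.29.
σ₀² = 7.06² = 49.8436, σ² = 2.19² = 4.7961; σ² + n·σ₀² = 4.7961 + 4·49.8436 = 204.1705.
Posterior mean = (μ₀/σ₀² + n·x̄/σ²)/(1/σ₀² + n/σ²) = (σ²·μ₀ + σ₀²·n·x̄)/(σ² + n·σ₀²) = (4.7961·67.53 + 49.8436·268.29)/204.1705 = 13696.420077/204.1705 = 67.0832.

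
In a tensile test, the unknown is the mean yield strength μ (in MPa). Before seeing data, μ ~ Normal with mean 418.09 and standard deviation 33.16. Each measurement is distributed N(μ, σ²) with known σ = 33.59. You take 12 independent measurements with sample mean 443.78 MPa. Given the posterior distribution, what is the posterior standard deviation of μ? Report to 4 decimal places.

9.3069

For Normal data with known variance σ², a Normal(μ₀, σ₀²) prior on μ is conjugate. Posterior precision = 1/σ₀² + n/σ²; posterior mean is the precision-weighted average of μ₀ and x̄.
σ₀² = 33.16² = 1099.5856, σ² = 33.59² = 1128.2881; σ² + n·σ₀² = 1128.2881 + 12·1099.5856 = 14323.3153.
Posterior precision = 1/σ₀² + n/σ² = 1/1099.5856 + 12/1128.2881 = (σ² + n·σ₀²)/(σ₀²σ²) = 14323.3153/(1099.5856·1128.2881); posterior variance σₙ² = σ₀²σ²/(σ² + n·σ₀²) = 1099.5856·1128.2881/14323.3153 = 86.617471.
Posterior SD = √σₙ² = √(1099.5856·1128.2881/14323.3153) = 9.3069.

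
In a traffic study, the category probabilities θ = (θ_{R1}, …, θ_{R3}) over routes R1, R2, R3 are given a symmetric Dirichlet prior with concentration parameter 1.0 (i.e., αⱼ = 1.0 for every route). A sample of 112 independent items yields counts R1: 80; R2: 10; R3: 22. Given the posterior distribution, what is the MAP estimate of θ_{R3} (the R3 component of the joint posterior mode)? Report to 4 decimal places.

The Dirichlet prior is conjugate to the Multinomial likelihood: each posterior αⱼ = prior αⱼ + observed count nⱼ.
Posterior concentration: (81.0, 11.0, 23.0), total = 115.0.
Joint mode component: (α_{R3}−1)/(Σα−K) = 22.0/112.0 = 0.1964.

0.1964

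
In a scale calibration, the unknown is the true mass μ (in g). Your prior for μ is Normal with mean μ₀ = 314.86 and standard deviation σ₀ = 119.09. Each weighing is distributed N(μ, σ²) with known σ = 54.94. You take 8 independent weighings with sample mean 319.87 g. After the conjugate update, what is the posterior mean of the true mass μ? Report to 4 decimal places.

For Normal data with known variance σ², a Normal(μ₀, σ₀²) prior on μ is conjugate. Posterior precision = 1/σ₀² + n/σ²; posterior mean is the precision-weighted average of μ₀ and x̄.
n·x̄ = 8·319.87 = 2558.96.
σ₀² = 119.09² = 14182.4281, σ² = 54.94² = 3018.4036; σ² + n·σ₀² = 3018.4036 + 8·14182.4281 = 116477.8284.
Posterior mean = (μ₀/σ₀² + n·x̄/σ²)/(1/σ₀² + n/σ²) = (σ²·μ₀ + σ₀²·n·x̄)/(σ² + n·σ₀²) = (3018.4036·314.86 + 14182.4281·2558.96)/116477.8284 = 37242640.768272/116477.8284 = 319.7402.

319.7402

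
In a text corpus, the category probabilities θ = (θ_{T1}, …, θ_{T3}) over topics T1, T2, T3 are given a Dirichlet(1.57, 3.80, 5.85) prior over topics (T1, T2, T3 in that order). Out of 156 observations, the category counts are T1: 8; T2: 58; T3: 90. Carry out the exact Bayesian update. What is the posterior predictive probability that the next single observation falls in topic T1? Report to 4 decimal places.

The Dirichlet prior is conjugate to the Multinomial likelihood: each posterior αⱼ = prior αⱼ + observed count nⱼ.
Posterior concentration: (9.57, 61.80, 95.85), total = 167.22.
P(next = T1 | data) = α_{T1}/Σα = 0.0572.

0.0572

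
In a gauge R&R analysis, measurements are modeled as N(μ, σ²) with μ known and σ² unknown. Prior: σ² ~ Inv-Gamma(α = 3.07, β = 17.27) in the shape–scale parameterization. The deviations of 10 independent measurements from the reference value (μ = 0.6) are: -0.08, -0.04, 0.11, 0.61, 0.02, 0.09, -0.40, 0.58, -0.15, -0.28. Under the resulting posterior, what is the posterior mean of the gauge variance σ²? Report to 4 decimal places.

With known mean μ and an Inverse-Gamma(α, β) prior on σ², the Normal likelihood is conjugate: posterior is Inv-Gamma(α + n/2, β + Σ(xᵢ−μ)²/2).
Σ(xᵢ−μ)² = (-0.08)² + (-0.04)² + (0.11)² + (0.61)² + (0.02)² + (0.09)² + (-0.40)² + (0.58)² + (-0.15)² + (-0.28)² = 0.9980.
Posterior: Inv-Gamma(3.07 + 10/2, 17.27 + 0.9980/2) = Inv-Gamma(8.07, 17.76900).
E[σ²|data] = β/(α−1) = 17.76900/7.07 = 2.5133.

2.5133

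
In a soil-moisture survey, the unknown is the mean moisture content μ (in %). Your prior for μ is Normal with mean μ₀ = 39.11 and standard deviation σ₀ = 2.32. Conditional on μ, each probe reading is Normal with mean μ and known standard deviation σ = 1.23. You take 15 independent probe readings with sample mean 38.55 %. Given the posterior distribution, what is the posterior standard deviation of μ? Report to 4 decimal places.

0.3147

For Normal data with known variance σ², a Normal(μ₀, σ₀²) prior on μ is conjugate. Posterior precision = 1/σ₀² + n/σ²; posterior mean is the precision-weighted average of μ₀ and x̄.
σ₀² = 2.32² = 5.3824, σ² = 1.23² = 1.5129; σ² + n·σ₀² = 1.5129 + 15·5.3824 = 82.2489.
Posterior precision = 1/σ₀² + n/σ² = 1/5.3824 + 15/1.5129 = (σ² + n·σ₀²)/(σ₀²σ²) = 82.2489/(5.3824·1.5129); posterior variance σₙ² = σ₀²σ²/(σ² + n·σ₀²) = 5.3824·1.5129/82.2489 = 0.099005.
Posterior SD = √σₙ² = √(5.3824·1.5129/82.2489) = 0.3147.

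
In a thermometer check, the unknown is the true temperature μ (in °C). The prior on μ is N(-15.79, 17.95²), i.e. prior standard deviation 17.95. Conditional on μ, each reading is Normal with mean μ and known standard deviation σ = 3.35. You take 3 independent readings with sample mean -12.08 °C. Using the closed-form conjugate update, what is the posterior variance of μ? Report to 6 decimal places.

3.697900

For Normal data with known variance σ², a Normal(μ₀, σ₀²) prior on μ is conjugate. Posterior precision = 1/σ₀² + n/σ²; posterior mean is the precision-weighted average of μ₀ and x̄.
σ₀² = 17.95² = 322.2025, σ² = 3.35² = 11.2225; σ² + n·σ₀² = 11.2225 + 3·322.2025 = 977.83.
Posterior precision = 1/σ₀² + n/σ² = 1/322.2025 + 3/11.2225 = (σ² + n·σ₀²)/(σ₀²σ²) = 977.83/(322.2025·11.2225); posterior variance σₙ² = σ₀²σ²/(σ² + n·σ₀²) = 322.2025·11.2225/977.83 = 3.697900.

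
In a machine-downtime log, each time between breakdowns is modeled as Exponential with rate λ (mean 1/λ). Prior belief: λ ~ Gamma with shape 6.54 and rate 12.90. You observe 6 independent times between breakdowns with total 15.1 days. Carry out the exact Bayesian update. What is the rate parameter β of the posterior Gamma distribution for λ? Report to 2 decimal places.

With a Gamma(shape α, rate β) prior on the exponential rate λ, the posterior after n observations with total T = Σxᵢ is Gamma(α+n, β+T).
Posterior: Gamma(6.54+6, 12.90+15.1) = Gamma(12.54, 28.00).
Posterior β = 28.00.

28.00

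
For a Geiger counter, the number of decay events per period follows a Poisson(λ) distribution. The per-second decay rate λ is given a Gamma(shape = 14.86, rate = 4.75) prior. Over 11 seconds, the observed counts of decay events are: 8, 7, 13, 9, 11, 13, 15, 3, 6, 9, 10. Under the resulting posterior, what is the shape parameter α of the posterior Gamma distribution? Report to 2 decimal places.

With a Gamma(shape α, rate β) prior, the Poisson likelihood is conjugate: the posterior is Gamma(α + ΣXᵢ, β + n).
Sum of counts S = 104 over n = 11 seconds.
Posterior: Gamma(α+S, β+n) = Gamma(14.86+104, 4.75+11) = Gamma(118.86, 15.75).
Posterior α = 118.86.

118.86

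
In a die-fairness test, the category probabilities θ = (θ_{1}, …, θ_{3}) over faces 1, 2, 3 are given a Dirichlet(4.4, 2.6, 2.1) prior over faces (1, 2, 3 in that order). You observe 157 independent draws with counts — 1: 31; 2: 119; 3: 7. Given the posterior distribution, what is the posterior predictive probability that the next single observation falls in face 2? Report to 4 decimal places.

The Dirichlet prior is conjugate to the Multinomial likelihood: each posterior αⱼ = prior αⱼ + observed count nⱼ.
Posterior concentration: (35.4, 121.6, 9.1), total = 166.1.
P(next = 2 | data) = α_{2}/Σα = 0.7321.

0.7321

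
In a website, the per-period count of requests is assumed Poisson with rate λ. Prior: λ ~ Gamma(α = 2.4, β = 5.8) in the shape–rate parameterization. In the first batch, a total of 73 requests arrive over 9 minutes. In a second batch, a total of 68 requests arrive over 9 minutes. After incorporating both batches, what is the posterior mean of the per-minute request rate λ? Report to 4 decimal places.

6.0252

With a Gamma(shape α, rate β) prior, the Poisson likelihood is conjugate: the posterior is Gamma(α + ΣXᵢ, β + n).
After batch 1: Gamma(α+S, β+n) = Gamma(2.4+73, 5.8+9) = Gamma(75.4, 14.8).
After batch 2: Gamma(α+S, β+n) = Gamma(75.4+68, 14.8+9) = Gamma(143.4, 23.8).
Posterior mean = α/β = 143.4/23.8 = 6.0252.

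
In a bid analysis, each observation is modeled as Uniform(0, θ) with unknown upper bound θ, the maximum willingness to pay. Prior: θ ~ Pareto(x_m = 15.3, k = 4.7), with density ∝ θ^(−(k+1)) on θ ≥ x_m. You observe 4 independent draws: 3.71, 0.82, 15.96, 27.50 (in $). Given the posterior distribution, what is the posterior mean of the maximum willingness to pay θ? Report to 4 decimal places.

A Pareto(scale x_m, shape k) prior on the upper bound θ of Uniform(0, θ) is conjugate: posterior is Pareto(max(x_m, max xᵢ), k + n).
Sample maximum = 27.50; prior scale x_m = 15.3 → posterior scale = max = 27.50.
Posterior shape = 4.7 + 4 = 8.7.
E[θ|data] = k·x_m/(k−1) = 8.7·27.50/7.7 = 31.0714.

31.0714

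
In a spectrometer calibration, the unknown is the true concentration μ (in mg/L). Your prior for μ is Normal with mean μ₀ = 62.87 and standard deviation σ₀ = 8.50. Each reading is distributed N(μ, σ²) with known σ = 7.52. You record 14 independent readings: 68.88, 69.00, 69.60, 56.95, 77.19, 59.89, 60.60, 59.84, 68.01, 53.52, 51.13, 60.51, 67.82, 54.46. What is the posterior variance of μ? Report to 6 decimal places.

For Normal data with known variance σ², a Normal(μ₀, σ₀²) prior on μ is conjugate. Posterior precision = 1/σ₀² + n/σ²; posterior mean is the precision-weighted average of μ₀ and x̄.
σ₀² = 8.50² = 72.25, σ² = 7.52² = 56.5504; σ² + n·σ₀² = 56.5504 + 14·72.25 = 1068.0504.
Posterior precision = 1/σ₀² + n/σ² = 1/72.25 + 14/56.5504 = (σ² + n·σ₀²)/(σ₀²σ²) = 1068.0504/(72.25·56.5504); posterior variance σₙ² = σ₀²σ²/(σ² + n·σ₀²) = 72.25·56.5504/1068.0504 = 3.825443.

3.825443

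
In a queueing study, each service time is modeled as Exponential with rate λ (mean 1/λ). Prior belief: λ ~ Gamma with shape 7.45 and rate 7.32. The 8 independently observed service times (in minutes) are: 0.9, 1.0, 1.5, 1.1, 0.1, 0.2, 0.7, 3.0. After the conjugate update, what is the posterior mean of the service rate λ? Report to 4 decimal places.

0.9766

With a Gamma(shape α, rate β) prior on the exponential rate λ, the posterior after n observations with total T = Σxᵢ is Gamma(α+n, β+T).
Sum of observations T = 8.5 minutes; n = 8.
Posterior: Gamma(7.45+8, 7.32+8.5) = Gamma(15.45, 15.82).
Posterior mean of λ = α/β = 15.45/15.82 = 0.9766.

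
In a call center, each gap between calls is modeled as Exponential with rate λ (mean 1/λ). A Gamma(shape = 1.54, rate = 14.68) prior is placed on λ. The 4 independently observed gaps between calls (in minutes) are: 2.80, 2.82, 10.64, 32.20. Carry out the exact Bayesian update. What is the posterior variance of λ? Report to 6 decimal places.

0.001390

With a Gamma(shape α, rate β) prior on the exponential rate λ, the posterior after n observations with total T = Σxᵢ is Gamma(α+n, β+T).
Sum of observations T = 48.46 minutes; n = 4.
Posterior: Gamma(1.54+4, 14.68+48.46) = Gamma(5.54, 63.14).
Var = α/β² = 0.001390.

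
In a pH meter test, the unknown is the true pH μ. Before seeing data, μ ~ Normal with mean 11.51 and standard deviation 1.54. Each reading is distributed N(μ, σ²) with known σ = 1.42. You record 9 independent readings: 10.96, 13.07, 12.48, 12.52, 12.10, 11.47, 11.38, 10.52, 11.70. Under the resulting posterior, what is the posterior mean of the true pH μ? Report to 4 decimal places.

For Normal data with known variance σ², a Normal(μ₀, σ₀²) prior on μ is conjugate. Posterior precision = 1/σ₀² + n/σ²; posterior mean is the precision-weighted average of μ₀ and x̄.
Σxᵢ = 10.96 + 13.07 + 12.48 + 12.52 + 12.10 + 11.47 + 11.38 + 10.52 + 11.70 = 106.2, so n·x̄ = 106.2.
σ₀² = 1.54² = 2.3716, σ² = 1.42² = 2.0164; σ² + n·σ₀² = 2.0164 + 9·2.3716 = 23.3608.
Posterior mean = (μ₀/σ₀² + n·x̄/σ²)/(1/σ₀² + n/σ²) = (σ²·μ₀ + σ₀²·n·x̄)/(σ² + n·σ₀²) = (2.0164·11.51 + 2.3716·106.2)/23.3608 = 275.072684/23.3608 = 11.7750.

11.7750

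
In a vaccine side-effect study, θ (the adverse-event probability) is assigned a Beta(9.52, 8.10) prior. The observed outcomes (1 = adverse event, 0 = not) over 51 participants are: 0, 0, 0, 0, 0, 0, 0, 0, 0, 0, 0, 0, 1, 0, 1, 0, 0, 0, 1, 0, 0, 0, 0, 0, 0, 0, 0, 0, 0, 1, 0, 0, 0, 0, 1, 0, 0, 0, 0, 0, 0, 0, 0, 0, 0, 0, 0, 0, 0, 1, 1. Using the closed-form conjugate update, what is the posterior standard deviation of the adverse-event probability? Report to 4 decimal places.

0.0512

The Beta prior is conjugate to a Binomial/Bernoulli likelihood; the update adds successes to α and failures to β.
Posterior: Beta(α+k, β+n−k) = Beta(9.52+7, 8.10+44) = Beta(16.52, 52.10).
Var = αβ/((α+β)²(α+β+1)) = 16.52·52.10/(68.62²·69.62) = 0.00262550; SD = √0.00262550 = 0.0512.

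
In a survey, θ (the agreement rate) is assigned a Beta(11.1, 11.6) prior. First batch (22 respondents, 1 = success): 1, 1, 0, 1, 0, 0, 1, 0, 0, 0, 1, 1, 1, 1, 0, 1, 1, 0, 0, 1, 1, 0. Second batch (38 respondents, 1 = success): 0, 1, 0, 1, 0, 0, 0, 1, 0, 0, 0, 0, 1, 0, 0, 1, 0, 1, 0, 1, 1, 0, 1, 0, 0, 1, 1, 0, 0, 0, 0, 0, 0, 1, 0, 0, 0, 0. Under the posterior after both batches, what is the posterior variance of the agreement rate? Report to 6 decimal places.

The Beta prior is conjugate to a Binomial/Bernoulli likelihood; the update adds successes to α and failures to β.
After batch 1: Beta(11.1+12, 11.6+10) = Beta(23.1, 21.6).
After batch 2: Beta(23.1+12, 21.6+26) = Beta(35.1, 47.6).
Var = αβ/((α+β)²(α+β+1)) = 35.1·47.6/(82.7²·83.7) = 0.002919.

0.002919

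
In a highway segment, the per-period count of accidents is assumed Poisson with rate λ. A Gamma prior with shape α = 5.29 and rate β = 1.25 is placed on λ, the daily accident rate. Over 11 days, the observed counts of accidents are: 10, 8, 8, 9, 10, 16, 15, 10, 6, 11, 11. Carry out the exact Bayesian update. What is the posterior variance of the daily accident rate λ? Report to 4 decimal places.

0.7949

With a Gamma(shape α, rate β) prior, the Poisson likelihood is conjugate: the posterior is Gamma(α + ΣXᵢ, β + n).
Sum of counts S = 114 over n = 11 days.
Posterior: Gamma(α+S, β+n) = Gamma(5.29+114, 1.25+11) = Gamma(119.29, 12.25).
Var = α/β² = 119.29/12.25² = 0.7949.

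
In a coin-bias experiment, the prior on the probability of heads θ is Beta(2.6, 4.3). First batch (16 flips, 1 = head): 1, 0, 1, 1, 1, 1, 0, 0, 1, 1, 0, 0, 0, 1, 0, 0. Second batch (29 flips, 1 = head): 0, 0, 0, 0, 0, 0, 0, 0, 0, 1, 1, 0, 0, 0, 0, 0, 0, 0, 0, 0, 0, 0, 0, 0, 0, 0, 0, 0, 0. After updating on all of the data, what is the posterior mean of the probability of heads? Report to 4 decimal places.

0.2428

The Beta prior is conjugate to a Binomial/Bernoulli likelihood; the update adds successes to α and failures to β.
After batch 1: Beta(2.6+8, 4.3+8) = Beta(10.6, 12.3).
After batch 2: Beta(10.6+2, 12.3+27) = Beta(12.6, 39.3).
Posterior mean = α/(α+β) = 12.6/51.9 = 0.2428.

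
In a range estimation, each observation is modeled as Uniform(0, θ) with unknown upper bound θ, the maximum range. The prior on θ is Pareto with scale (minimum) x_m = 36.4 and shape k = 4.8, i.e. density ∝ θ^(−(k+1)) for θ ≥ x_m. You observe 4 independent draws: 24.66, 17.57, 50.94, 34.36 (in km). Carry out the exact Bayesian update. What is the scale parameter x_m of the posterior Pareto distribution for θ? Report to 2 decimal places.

A Pareto(scale x_m, shape k) prior on the upper bound θ of Uniform(0, θ) is conjugate: posterior is Pareto(max(x_m, max xᵢ), k + n).
Sample maximum = 50.94; prior scale x_m = 36.4 → posterior scale = max = 50.94.
Posterior shape = 4.8 + 4 = 8.8.
Posterior scale x_m = 50.94.

50.94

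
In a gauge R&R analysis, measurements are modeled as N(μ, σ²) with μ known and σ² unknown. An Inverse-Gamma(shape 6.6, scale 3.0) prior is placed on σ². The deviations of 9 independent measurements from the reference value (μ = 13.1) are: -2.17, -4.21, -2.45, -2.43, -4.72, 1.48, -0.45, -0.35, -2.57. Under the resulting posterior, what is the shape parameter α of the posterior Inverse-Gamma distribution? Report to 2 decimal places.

11.10

With known mean μ and an Inverse-Gamma(α, β) prior on σ², the Normal likelihood is conjugate: posterior is Inv-Gamma(α + n/2, β + Σ(xᵢ−μ)²/2).
Σ(xᵢ−μ)² = (-2.17)² + (-4.21)² + (-2.45)² + (-2.43)² + (-4.72)² + (1.48)² + (-0.45)² + (-0.35)² + (-2.57)² = 65.7391.
Posterior: Inv-Gamma(6.6 + 9/2, 3.0 + 65.7391/2) = Inv-Gamma(11.10, 35.86955).
Posterior α = 11.10.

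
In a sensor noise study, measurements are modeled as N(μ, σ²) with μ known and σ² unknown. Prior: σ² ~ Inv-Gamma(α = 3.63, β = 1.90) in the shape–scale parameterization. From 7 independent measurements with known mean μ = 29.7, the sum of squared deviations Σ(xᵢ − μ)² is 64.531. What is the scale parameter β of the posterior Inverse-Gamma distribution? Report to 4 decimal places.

34.1655

With known mean μ and an Inverse-Gamma(α, β) prior on σ², the Normal likelihood is conjugate: posterior is Inv-Gamma(α + n/2, β + Σ(xᵢ−μ)²/2).
Posterior: Inv-Gamma(3.63 + 7/2, 1.90 + 64.531/2) = Inv-Gamma(7.13, 34.1655).
Posterior β = 34.1655.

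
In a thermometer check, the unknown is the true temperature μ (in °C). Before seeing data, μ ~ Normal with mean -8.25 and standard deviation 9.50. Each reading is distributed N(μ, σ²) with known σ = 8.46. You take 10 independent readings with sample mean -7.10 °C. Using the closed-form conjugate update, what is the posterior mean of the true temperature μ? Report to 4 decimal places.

-7.1845

For Normal data with known variance σ², a Normal(μ₀, σ₀²) prior on μ is conjugate. Posterior precision = 1/σ₀² + n/σ²; posterior mean is the precision-weighted average of μ₀ and x̄.
n·x̄ = 10·(-7.10) = -71.
σ₀² = 9.50² = 90.25, σ² = 8.46² = 71.5716; σ² + n·σ₀² = 71.5716 + 10·90.25 = 974.0716.
Posterior mean = (μ₀/σ₀² + n·x̄/σ²)/(1/σ₀² + n/σ²) = (σ²·μ₀ + σ₀²·n·x̄)/(σ² + n·σ₀²) = (71.5716·(-8.25) + 90.25·(-71))/974.0716 = -6998.2157/974.0716 = -7.1845.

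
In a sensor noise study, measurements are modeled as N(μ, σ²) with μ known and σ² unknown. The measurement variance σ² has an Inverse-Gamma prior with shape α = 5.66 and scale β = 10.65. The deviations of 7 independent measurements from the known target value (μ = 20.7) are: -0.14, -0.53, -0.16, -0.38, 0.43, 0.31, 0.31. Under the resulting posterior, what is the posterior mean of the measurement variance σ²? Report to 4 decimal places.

With known mean μ and an Inverse-Gamma(α, β) prior on σ², the Normal likelihood is conjugate: posterior is Inv-Gamma(α + n/2, β + Σ(xᵢ−μ)²/2).
Σ(xᵢ−μ)² = (-0.14)² + (-0.53)² + (-0.16)² + (-0.38)² + (0.43)² + (0.31)² + (0.31)² = 0.8476.
Posterior: Inv-Gamma(5.66 + 7/2, 10.65 + 0.8476/2) = Inv-Gamma(9.16, 11.07380).
E[σ²|data] = β/(α−1) = 11.07380/8.16 = 1.3571.

1.3571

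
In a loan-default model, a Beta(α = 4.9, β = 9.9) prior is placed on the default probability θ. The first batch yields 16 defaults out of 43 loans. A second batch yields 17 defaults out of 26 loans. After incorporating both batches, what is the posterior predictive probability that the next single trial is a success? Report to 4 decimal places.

The Beta prior is conjugate to a Binomial/Bernoulli likelihood; the update adds successes to α and failures to β.
After batch 1: Beta(4.9+16, 9.9+27) = Beta(20.9, 36.9).
After batch 2: Beta(20.9+17, 36.9+9) = Beta(37.9, 45.9).
For a single future Bernoulli trial, P(success | data) = α/(α+β) = 0.4523.

0.4523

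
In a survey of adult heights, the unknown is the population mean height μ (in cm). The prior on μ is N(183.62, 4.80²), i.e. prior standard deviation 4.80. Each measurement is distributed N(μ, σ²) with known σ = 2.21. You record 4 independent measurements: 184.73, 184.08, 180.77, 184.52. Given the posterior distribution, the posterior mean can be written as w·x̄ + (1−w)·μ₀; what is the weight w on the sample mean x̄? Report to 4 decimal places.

0.9497

For Normal data with known variance σ², a Normal(μ₀, σ₀²) prior on μ is conjugate. Posterior precision = 1/σ₀² + n/σ²; posterior mean is the precision-weighted average of μ₀ and x̄.
σ₀² = 4.80² = 23.04, σ² = 2.21² = 4.8841. Prior precision 1/σ₀² = 1/23.04; data precision n/σ² = 4/4.8841.
w = (n/σ²)/(1/σ₀² + n/σ²) = n·σ₀²/(σ² + n·σ₀²) = 4·23.04/(4.8841 + 4·23.04) = 92.16/97.0441 = 0.9497.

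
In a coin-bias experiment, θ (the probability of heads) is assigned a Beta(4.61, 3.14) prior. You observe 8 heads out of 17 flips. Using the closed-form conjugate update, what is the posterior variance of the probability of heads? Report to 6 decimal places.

0.009705

The Beta prior is conjugate to a Binomial/Bernoulli likelihood; the update adds successes to α and failures to β.
Posterior: Beta(α+k, β+n−k) = Beta(4.61+8, 3.14+9) = Beta(12.61, 12.14).
Var = αβ/((α+β)²(α+β+1)) = 12.61·12.14/(24.75²·25.75) = 0.009705.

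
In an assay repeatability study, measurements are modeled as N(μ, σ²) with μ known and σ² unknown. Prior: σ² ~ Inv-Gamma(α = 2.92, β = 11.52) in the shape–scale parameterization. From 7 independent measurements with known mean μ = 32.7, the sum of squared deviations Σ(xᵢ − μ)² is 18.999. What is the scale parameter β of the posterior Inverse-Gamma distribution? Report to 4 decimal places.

With known mean μ and an Inverse-Gamma(α, β) prior on σ², the Normal likelihood is conjugate: posterior is Inv-Gamma(α + n/2, β + Σ(xᵢ−μ)²/2).
Posterior: Inv-Gamma(2.92 + 7/2, 11.52 + 18.999/2) = Inv-Gamma(6.42, 21.0195).
Posterior β = 21.0195.

21.0195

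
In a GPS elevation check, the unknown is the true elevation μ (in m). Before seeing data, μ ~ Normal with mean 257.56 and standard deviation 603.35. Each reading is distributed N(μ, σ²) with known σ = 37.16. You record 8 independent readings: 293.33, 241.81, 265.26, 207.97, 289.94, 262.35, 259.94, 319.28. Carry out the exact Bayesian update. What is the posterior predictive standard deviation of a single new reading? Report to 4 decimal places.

39.4131

For Normal data with known variance σ², a Normal(μ₀, σ₀²) prior on μ is conjugate. Posterior precision = 1/σ₀² + n/σ²; posterior mean is the precision-weighted average of μ₀ and x̄.
σ₀² = 603.35² = 364031.2225, σ² = 37.16² = 1380.8656; σ² + n·σ₀² = 1380.8656 + 8·364031.2225 = 2913630.6456.
Posterior precision = 1/σ₀² + n/σ² = 1/364031.2225 + 8/1380.8656 = (σ² + n·σ₀²)/(σ₀²σ²) = 2913630.6456/(364031.2225·1380.8656); posterior variance σₙ² = σ₀²σ²/(σ² + n·σ₀²) = 364031.2225·1380.8656/2913630.6456 = 172.526395.
Predictive variance for one new observation = σₙ² + σ² = 364031.2225·1380.8656/2913630.6456 + 1380.8656 = σ²·(σ₀² + 2913630.6456)/2913630.6456 = 1380.8656·3277661.8681/2913630.6456 = 1553.391995; SD = √(1380.8656·3277661.8681/2913630.6456) = 39.4131.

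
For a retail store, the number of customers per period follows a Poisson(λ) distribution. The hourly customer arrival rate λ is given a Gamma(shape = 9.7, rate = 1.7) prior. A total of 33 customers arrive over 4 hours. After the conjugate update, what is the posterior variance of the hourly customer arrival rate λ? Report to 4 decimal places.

With a Gamma(shape α, rate β) prior, the Poisson likelihood is conjugate: the posterior is Gamma(α + ΣXᵢ, β + n).
Posterior: Gamma(α+S, β+n) = Gamma(9.7+33, 1.7+4) = Gamma(42.7, 5.7).
Var = α/β² = 42.7/5.7² = 1.3143.

1.3143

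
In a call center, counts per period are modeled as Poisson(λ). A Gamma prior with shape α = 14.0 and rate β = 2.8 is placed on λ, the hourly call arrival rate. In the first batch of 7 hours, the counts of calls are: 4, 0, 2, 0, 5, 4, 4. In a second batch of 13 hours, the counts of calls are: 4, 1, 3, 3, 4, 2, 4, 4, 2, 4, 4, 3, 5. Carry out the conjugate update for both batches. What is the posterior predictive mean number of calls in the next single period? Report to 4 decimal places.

3.3333

With a Gamma(shape α, rate β) prior, the Poisson likelihood is conjugate: the posterior is Gamma(α + ΣXᵢ, β + n).
Batch 1: sum of counts S = 19 over n = 7 hours.
After batch 1: Gamma(α+S, β+n) = Gamma(14.0+19, 2.8+7) = Gamma(33.0, 9.8).
Batch 2: sum of counts S = 43 over n = 13 hours.
After batch 2: Gamma(α+S, β+n) = Gamma(33.0+43, 9.8+13) = Gamma(76.0, 22.8).
The predictive distribution for one future period is NegBinom with mean α/β = 3.3333.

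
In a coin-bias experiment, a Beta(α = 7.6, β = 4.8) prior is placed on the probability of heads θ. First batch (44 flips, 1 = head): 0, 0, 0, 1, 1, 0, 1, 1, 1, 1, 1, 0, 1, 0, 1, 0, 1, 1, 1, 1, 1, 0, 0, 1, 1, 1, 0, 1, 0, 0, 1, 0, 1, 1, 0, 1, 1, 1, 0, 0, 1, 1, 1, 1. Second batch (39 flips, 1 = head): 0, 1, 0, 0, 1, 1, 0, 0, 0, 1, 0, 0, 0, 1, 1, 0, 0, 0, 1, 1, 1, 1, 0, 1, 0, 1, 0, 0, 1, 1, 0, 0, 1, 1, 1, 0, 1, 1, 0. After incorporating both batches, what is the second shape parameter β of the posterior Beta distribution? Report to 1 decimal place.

40.8

The Beta prior is conjugate to a Binomial/Bernoulli likelihood; the update adds successes to α and failures to β.
After batch 1: Beta(7.6+28, 4.8+16) = Beta(35.6, 20.8).
After batch 2: Beta(35.6+19, 20.8+20) = Beta(54.6, 40.8).
Posterior β = 40.8.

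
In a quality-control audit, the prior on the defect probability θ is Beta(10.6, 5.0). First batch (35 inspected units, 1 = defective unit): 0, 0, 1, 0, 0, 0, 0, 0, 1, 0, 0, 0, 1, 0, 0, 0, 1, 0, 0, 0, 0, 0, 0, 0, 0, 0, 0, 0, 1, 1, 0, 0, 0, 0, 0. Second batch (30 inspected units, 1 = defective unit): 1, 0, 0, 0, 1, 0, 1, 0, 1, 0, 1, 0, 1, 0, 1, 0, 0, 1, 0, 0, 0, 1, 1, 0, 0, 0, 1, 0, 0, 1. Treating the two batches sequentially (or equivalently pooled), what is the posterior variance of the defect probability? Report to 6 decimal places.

0.002805

The Beta prior is conjugate to a Binomial/Bernoulli likelihood; the update adds successes to α and failures to β.
After batch 1: Beta(10.6+6, 5.0+29) = Beta(16.6, 34.0).
After batch 2: Beta(16.6+12, 34.0+18) = Beta(28.6, 52.0).
Var = αβ/((α+β)²(α+β+1)) = 28.6·52.0/(80.6²·81.6) = 0.002805.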